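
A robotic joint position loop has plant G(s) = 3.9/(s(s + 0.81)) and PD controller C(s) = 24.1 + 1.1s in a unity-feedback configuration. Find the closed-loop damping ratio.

ζ = 0.263

Forward path: (24.1 + 1.1s)·3.9/(s(s+0.81)). The closed-loop characteristic equation is s² + (0.81 + 3.9·1.1)s + 3.9·24.1 = 0.
That is s² + 5.1s + 93.99 = 0, so ω_n = 9.695 rad/s and ζ = 5.1/(2·9.695) = 0.263.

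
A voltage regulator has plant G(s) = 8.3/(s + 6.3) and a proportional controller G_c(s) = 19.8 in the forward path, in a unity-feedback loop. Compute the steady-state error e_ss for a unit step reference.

The loop is type 0. Static position error constant K_pos = G_c(0)·G(0) = 19.8·1.317 = 26.09.
Steady-state error to a unit step: e_ss = 1/(1+K_pos) = 1/27.09 = 0.0369.

0.0369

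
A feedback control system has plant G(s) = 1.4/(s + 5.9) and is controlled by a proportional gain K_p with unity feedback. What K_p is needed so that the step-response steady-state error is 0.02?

K_p = 207

For a type-0 loop with proportional control, e_ss = 1/(1 + K_p·G(0)).
G(0) = 0.2373. Require 1/(1 + K_p·0.2373) = 0.02, so 1 + 0.2373·K_p = 50.
K_p = (50 − 1)/0.2373 = 207.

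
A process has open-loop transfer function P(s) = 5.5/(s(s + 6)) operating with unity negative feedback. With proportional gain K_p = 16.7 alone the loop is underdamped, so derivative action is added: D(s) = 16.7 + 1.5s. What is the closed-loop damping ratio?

ζ = 0.743

Forward path: (16.7 + 1.5s)·5.5/(s(s+6)). The closed-loop characteristic equation is s² + (6 + 5.5·1.5)s + 5.5·16.7 = 0.
That is s² + 14.25s + 91.85 = 0, so ω_n = 9.584 rad/s and ζ = 14.25/(2·9.584) = 0.7434.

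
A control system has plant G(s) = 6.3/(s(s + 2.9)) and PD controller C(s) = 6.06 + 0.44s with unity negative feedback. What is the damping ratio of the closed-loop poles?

ζ = 0.459

Forward path: (6.06 + 0.44s)·6.3/(s(s+2.9)). The closed-loop characteristic equation is s² + (2.9 + 6.3·0.44)s + 6.3·6.06 = 0.
That is s² + 5.672s + 38.18 = 0, so ω_n = 6.179 rad/s and ζ = 5.672/(2·6.179) = 0.459.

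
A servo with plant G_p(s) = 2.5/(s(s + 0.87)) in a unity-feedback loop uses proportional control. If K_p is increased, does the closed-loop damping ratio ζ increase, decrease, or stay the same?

decrease

ζ = 0.87/(2√(2.5K_p)); increasing K_p raises the denominator, so ζ falls.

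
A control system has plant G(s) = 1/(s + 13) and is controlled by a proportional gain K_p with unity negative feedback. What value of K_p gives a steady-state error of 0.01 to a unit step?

Steady-state error for a unit step on this type-0 loop is 1/(1 + K_p·G(0)).
G(0) = 0.07692. Require 1/(1 + K_p·0.07692) = 0.01, so 1 + 0.07692·K_p = 100.
K_p = (100 − 1)/0.07692 = 1290.

K_p = 1290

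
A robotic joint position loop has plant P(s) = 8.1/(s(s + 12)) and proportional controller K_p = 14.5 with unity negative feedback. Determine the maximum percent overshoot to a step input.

From 1 + K_pP(s) = 0: s² + 12s + 117.4 = 0 ⇒ ω_n = 10.84, ζ = 0.5536.
%OS = 100·exp(−πζ/√(1−ζ²)) = 100·exp(−π·0.5536/√0.6935) = 12.4%.

12.4%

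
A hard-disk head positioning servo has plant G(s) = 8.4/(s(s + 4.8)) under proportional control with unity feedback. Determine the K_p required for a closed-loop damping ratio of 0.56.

K_p = 2.19

Closed-loop characteristic equation: s² + 4.8s + K_p·8.4 = 0.
So ω_n = √(8.4K_p) and 2ζω_n = 4.8, giving ζ = 4.8/(2√(8.4K_p)).
Setting ζ = 0.56: √(8.4K_p) = 4.8/(2·0.56) = 4.286, so K_p = 18.37/8.4 = 2.19.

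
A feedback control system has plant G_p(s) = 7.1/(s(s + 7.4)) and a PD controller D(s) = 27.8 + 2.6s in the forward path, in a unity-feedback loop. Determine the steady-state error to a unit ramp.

The loop has one pole at the origin (type 1). Velocity error constant K_v = lim_{s→0} s·D(s)G_p(s) = 27.8·7.1/7.4 = 26.67.
Steady-state error to a unit ramp: e_ss = 1/K_v = 0.0375.

0.0375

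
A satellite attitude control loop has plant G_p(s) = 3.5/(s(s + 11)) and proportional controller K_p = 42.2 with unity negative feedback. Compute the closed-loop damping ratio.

ζ = 0.453

With unity feedback the closed-loop characteristic equation is s² + 11s + 42.2·3.5 = s² + 11s + 147.7 = 0.
So ω_n² = 147.7 ⇒ ω_n = 12.15 rad/s, and ζ = 11/(2ω_n) = 0.453.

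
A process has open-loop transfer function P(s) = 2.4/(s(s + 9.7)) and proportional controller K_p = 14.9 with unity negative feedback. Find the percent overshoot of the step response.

From 1 + K_pP(s) = 0: s² + 9.7s + 35.76 = 0 ⇒ ω_n = 5.98, ζ = 0.811.
%OS = 100·exp(−πζ/√(1−ζ²)) = 100·exp(−π·0.811/√0.3422) = 1.28%.

1.28%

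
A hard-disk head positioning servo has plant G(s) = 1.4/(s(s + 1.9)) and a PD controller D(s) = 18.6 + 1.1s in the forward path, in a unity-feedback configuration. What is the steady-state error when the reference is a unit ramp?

0.073

The loop has one pole at the origin (type 1). Velocity error constant K_v = lim_{s→0} s·D(s)G(s) = 18.6·1.4/1.9 = 13.71.
Steady-state error to a unit ramp: e_ss = 1/K_v = 0.073.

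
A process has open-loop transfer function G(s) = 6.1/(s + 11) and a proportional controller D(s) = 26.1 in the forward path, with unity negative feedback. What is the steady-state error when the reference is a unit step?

0.0646

The loop is type 0. Static position error constant K_pos = D(0)·G(0) = 26.1·0.5545 = 14.47.
Steady-state error to a unit step: e_ss = 1/(1+K_pos) = 1/15.47 = 0.0646.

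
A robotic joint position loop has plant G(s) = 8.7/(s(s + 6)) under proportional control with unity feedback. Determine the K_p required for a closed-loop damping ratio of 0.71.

K_p = 2.05

Closed-loop characteristic equation: s² + 6s + K_p·8.7 = 0.
So ω_n = √(8.7K_p) and 2ζω_n = 6, giving ζ = 6/(2√(8.7K_p)).
Setting ζ = 0.71: √(8.7K_p) = 6/(2·0.71) = 4.225, so K_p = 17.85/8.7 = 2.05.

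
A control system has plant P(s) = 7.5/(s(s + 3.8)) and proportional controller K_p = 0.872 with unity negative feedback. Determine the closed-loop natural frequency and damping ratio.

ω_n = 2.56 rad/s, ζ = 0.743

1 + K_p·P(s) = 0 gives s² + 3.8s + 6.54 = 0.
So ω_n² = 6.54 ⇒ ω_n = 2.557 rad/s, and ζ = 3.8/(2ω_n) = 0.743.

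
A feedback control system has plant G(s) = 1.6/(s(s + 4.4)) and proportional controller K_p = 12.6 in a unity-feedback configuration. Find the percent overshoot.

Closed-loop characteristic equation: s² + 4.4s + 20.16 = 0, so ω_n = 4.49 rad/s and ζ = 4.4/(2·4.49) = 0.49.
%OS = 100·exp(−πζ/√(1−ζ²)) = 100·exp(−π·0.49/√0.7599) = 17.1%.

17.1%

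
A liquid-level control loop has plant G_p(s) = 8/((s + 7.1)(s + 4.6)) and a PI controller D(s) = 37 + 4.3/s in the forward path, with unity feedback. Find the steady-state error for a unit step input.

0

The open loop D(s)G_p(s) has a pole at the origin (type 1), so the static position error constant is infinite and e_ss = 1/(1+∞) = 0.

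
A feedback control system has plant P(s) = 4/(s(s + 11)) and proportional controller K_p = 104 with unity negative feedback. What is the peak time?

From 1 + K_pP(s) = 0: s² + 11s + 416 = 0 ⇒ ω_n = 20.4, ζ = 0.2697.
Damped frequency ω_d = ω_n√(1−ζ²) = 19.64 rad/s, so peak time T_p = π/ω_d = 0.16 s.

T_p = 0.16 s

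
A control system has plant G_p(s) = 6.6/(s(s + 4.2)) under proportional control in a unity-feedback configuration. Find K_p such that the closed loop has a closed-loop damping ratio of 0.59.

Closed-loop characteristic equation: s² + 4.2s + K_p·6.6 = 0.
So ω_n = √(6.6K_p) and 2ζω_n = 4.2, giving ζ = 4.2/(2√(6.6K_p)).
Setting ζ = 0.59: √(6.6K_p) = 4.2/(2·0.59) = 3.559, so K_p = 12.67/6.6 = 1.92.

K_p = 1.92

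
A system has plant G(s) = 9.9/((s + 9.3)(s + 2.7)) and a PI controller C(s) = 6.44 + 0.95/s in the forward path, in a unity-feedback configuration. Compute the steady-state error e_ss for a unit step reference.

0

The open loop C(s)G(s) has a pole at the origin (type 1), so the static position error constant is infinite and e_ss = 1/(1+∞) = 0.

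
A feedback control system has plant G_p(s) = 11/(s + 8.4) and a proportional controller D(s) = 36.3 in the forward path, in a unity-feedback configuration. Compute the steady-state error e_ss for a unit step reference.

0.0206

The loop is type 0. Static position error constant K_pos = D(0)·G_p(0) = 36.3·1.31 = 47.54.
Steady-state error to a unit step: e_ss = 1/(1+K_pos) = 1/48.54 = 0.0206.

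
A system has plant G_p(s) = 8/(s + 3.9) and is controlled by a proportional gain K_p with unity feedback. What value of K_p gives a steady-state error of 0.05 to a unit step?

K_p = 9.26

The loop is type 0, so e_ss(step) = 1/(1 + K_pos) with K_pos = K_p·G_p(0).
G_p(0) = 2.051. Require 1/(1 + K_p·2.051) = 0.05, so 1 + 2.051·K_p = 20.
K_p = (20 − 1)/2.051 = 9.26.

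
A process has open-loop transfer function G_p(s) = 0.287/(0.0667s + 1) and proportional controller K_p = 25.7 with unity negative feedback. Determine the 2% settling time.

T_s ≈ 0.0319 s

Closed loop: T(s) = K_p·G_p/(1+K_p·G_p) = 7.376/(0.0667s + 1 + 7.376), with pole at s = −(1 + 7.376)/0.0667 = −125.6.
τ = 1/125.6 = 0.007963 s, so 2% settling time ≈ 4τ = 0.0319 s.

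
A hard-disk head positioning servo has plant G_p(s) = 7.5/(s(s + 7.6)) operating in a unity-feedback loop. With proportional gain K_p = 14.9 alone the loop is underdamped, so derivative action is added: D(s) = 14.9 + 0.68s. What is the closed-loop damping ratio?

Forward path: (14.9 + 0.68s)·7.5/(s(s+7.6)). The closed-loop characteristic equation is s² + (7.6 + 7.5·0.68)s + 7.5·14.9 = 0.
That is s² + 12.7s + 111.8 = 0, so ω_n = 10.57 rad/s and ζ = 12.7/(2·10.57) = 0.6007.

ζ = 0.601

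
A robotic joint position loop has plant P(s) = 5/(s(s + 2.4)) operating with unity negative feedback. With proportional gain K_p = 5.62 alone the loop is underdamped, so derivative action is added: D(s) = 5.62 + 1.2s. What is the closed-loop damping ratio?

ζ = 0.792

Forward path: (5.62 + 1.2s)·5/(s(s+2.4)). The closed-loop characteristic equation is s² + (2.4 + 5·1.2)s + 5·5.62 = 0.
That is s² + 8.4s + 28.1 = 0, so ω_n = 5.301 rad/s and ζ = 8.4/(2·5.301) = 0.7923.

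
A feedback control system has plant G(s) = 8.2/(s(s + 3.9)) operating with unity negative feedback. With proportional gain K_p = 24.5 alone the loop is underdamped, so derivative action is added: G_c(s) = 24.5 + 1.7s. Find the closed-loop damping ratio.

Forward path: (24.5 + 1.7s)·8.2/(s(s+3.9)). The closed-loop characteristic equation is s² + (3.9 + 8.2·1.7)s + 8.2·24.5 = 0.
That is s² + 17.84s + 200.9 = 0, so ω_n = 14.17 rad/s and ζ = 17.84/(2·14.17) = 0.6293.

ζ = 0.629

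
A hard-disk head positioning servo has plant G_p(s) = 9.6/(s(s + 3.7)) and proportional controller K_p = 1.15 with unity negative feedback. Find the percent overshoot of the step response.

12.2%

The closed-loop denominator s² + 3.7s + 11.04 gives ω_n = √11.04 = 3.323 and ζ = 3.7/(2ω_n) = 0.5568.
%OS = 100·exp(−πζ/√(1−ζ²)) = 100·exp(−π·0.5568/√0.69) = 12.2%.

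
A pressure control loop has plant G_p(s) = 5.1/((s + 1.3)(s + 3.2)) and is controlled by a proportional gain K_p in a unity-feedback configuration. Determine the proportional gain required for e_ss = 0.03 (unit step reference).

Steady-state error for a unit step on this type-0 loop is 1/(1 + K_p·G_p(0)).
G_p(0) = 1.226. Require 1/(1 + K_p·1.226) = 0.03, so 1 + 1.226·K_p = 33.33.
K_p = (33.33 − 1)/1.226 = 26.4.

K_p = 26.4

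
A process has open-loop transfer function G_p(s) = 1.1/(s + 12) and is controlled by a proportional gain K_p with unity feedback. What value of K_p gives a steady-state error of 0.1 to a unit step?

K_p = 98.2

For a type-0 loop with proportional control, e_ss = 1/(1 + K_p·G_p(0)).
G_p(0) = 0.09167. Require 1/(1 + K_p·0.09167) = 0.1, so 1 + 0.09167·K_p = 10.
K_p = (10 − 1)/0.09167 = 98.2.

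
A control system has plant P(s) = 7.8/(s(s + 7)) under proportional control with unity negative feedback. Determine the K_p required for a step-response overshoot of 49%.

K_p = 32

From %OS = 100·exp(−πζ/√(1−ζ²)) = 49%, ζ = −ln(0.49)/√(π²+ln²(0.49)) = 0.2214.
Characteristic equation s² + 7s + 7.8K_p = 0 gives ζ = 7/(2√(7.8K_p)).
Setting ζ = 0.2214: √(7.8K_p) = 7/(2·0.2214) = 15.81, so K_p = 249.8/7.8 = 32.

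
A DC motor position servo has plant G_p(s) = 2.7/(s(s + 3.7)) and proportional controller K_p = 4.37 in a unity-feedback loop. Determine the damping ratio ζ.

The closed-loop denominator is s(s+3.7) + 4.37·2.7 = s² + 3.7s + 11.8.
Matching s² + 2ζω_n s + ω_n²: ω_n = √11.8 = 3.435 rad/s and 2ζω_n = 3.7, so ζ = 3.7/(2·3.435) = 0.539.

ζ = 0.539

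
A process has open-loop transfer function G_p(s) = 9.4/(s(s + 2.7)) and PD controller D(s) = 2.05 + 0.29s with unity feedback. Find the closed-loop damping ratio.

ζ = 0.618

Forward path: (2.05 + 0.29s)·9.4/(s(s+2.7)). The closed-loop characteristic equation is s² + (2.7 + 9.4·0.29)s + 9.4·2.05 = 0.
That is s² + 5.426s + 19.27 = 0, so ω_n = 4.39 rad/s and ζ = 5.426/(2·4.39) = 0.618.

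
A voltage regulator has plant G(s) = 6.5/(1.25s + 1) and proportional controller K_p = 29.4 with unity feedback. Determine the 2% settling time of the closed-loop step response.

T_s ≈ 0.026 s

Closed loop: T(s) = K_p·G/(1+K_p·G) = 191.1/(1.25s + 1 + 191.1), with pole at s = −(1 + 191.1)/1.25 = −153.7.
τ = 1/153.7 = 0.006507 s, so 2% settling time ≈ 4τ = 0.026 s.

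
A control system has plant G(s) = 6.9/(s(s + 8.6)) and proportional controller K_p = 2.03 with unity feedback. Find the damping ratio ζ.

The closed-loop denominator is s(s+8.6) + 2.03·6.9 = s² + 8.6s + 14.01.
Matching s² + 2ζω_n s + ω_n²: ω_n = √14.01 = 3.743 rad/s and 2ζω_n = 8.6, so ζ = 8.6/(2·3.743) = 1.15.

ζ = 1.15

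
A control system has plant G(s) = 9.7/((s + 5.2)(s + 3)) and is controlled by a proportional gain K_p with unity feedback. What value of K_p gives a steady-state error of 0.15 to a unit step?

K_p = 9.11

Steady-state error for a unit step on this type-0 loop is 1/(1 + K_p·G(0)).
G(0) = 0.6218. Require 1/(1 + K_p·0.6218) = 0.15, so 1 + 0.6218·K_p = 6.667.
K_p = (6.667 − 1)/0.6218 = 9.11.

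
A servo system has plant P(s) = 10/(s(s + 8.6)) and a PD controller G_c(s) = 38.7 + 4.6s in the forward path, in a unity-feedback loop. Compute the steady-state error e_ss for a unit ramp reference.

The loop has one pole at the origin (type 1). Velocity error constant K_v = lim_{s→0} s·G_c(s)P(s) = 38.7·10/8.6 = 45.
Steady-state error to a unit ramp: e_ss = 1/K_v = 0.0222.

0.0222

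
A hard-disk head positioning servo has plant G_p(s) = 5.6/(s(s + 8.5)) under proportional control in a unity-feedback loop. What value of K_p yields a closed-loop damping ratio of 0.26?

K_p = 47.7

Closed-loop characteristic equation: s² + 8.5s + K_p·5.6 = 0.
So ω_n = √(5.6K_p) and 2ζω_n = 8.5, giving ζ = 8.5/(2√(5.6K_p)).
Setting ζ = 0.26: √(5.6K_p) = 8.5/(2·0.26) = 16.35, so K_p = 267.2/5.6 = 47.7.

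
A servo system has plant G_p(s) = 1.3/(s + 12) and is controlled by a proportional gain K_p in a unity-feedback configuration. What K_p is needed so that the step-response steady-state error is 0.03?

K_p = 298

The loop is type 0, so e_ss(step) = 1/(1 + K_pos) with K_pos = K_p·G_p(0).
G_p(0) = 0.1083. Require 1/(1 + K_p·0.1083) = 0.03, so 1 + 0.1083·K_p = 33.33.
K_p = (33.33 − 1)/0.1083 = 298.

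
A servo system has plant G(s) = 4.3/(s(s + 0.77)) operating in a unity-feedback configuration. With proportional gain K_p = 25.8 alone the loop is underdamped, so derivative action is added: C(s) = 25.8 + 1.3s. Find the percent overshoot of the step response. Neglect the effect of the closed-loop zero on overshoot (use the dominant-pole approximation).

Forward path: (25.8 + 1.3s)·4.3/(s(s+0.77)). The closed-loop characteristic equation is s² + (0.77 + 4.3·1.3)s + 4.3·25.8 = 0.
That is s² + 6.36s + 110.9 = 0, so ω_n = 10.53 rad/s and ζ = 6.36/(2·10.53) = 0.3019.
%OS = 100·exp(−πζ/√(1−ζ²)) = 37%.

37%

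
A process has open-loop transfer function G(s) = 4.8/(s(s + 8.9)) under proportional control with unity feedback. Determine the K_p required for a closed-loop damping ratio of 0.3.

K_p = 45.8

Closed-loop characteristic equation: s² + 8.9s + K_p·4.8 = 0.
So ω_n = √(4.8K_p) and 2ζω_n = 8.9, giving ζ = 8.9/(2√(4.8K_p)).
Setting ζ = 0.3: √(4.8K_p) = 8.9/(2·0.3) = 14.83, so K_p = 220/4.8 = 45.8.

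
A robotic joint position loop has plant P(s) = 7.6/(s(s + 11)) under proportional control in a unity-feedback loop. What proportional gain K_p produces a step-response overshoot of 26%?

From %OS = 100·exp(−πζ/√(1−ζ²)) = 26%, ζ = −ln(0.26)/√(π²+ln²(0.26)) = 0.3941.
Characteristic equation s² + 11s + 7.6K_p = 0 gives ζ = 11/(2√(7.6K_p)).
Setting ζ = 0.3941: √(7.6K_p) = 11/(2·0.3941) = 13.96, so K_p = 194.8/7.6 = 25.6.

K_p = 25.6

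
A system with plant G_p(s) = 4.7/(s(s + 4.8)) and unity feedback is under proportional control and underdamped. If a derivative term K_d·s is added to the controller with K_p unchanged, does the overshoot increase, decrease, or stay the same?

decrease

With PD the characteristic equation becomes s² + (a + K·K_d)s + K·K_p = 0; the damping term grows, ζ rises, overshoot falls.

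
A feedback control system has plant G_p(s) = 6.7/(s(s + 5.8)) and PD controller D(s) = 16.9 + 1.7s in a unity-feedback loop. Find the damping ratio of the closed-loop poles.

ζ = 0.808

Forward path: (16.9 + 1.7s)·6.7/(s(s+5.8)). The closed-loop characteristic equation is s² + (5.8 + 6.7·1.7)s + 6.7·16.9 = 0.
That is s² + 17.19s + 113.2 = 0, so ω_n = 10.64 rad/s and ζ = 17.19/(2·10.64) = 0.8077.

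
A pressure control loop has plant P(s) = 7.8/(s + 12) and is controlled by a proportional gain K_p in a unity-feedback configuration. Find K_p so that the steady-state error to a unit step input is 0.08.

For a type-0 loop with proportional control, e_ss = 1/(1 + K_p·P(0)).
P(0) = 0.65. Require 1/(1 + K_p·0.65) = 0.08, so 1 + 0.65·K_p = 12.5.
K_p = (12.5 − 1)/0.65 = 17.7.

K_p = 17.7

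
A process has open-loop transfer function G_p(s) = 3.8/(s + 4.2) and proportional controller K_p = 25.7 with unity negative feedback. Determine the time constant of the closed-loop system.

Closed-loop transfer function: T(s) = K_p·G_p(s)/(1 + K_p·G_p(s)) = 97.66/(s + 4.2 + 97.66) = 97.66/(s + 101.9).
Time constant τ = 1/101.9 = 0.00982 s.

τ = 0.00982 s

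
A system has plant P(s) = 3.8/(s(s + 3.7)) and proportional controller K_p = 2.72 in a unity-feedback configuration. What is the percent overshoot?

Closed-loop characteristic equation: s² + 3.7s + 10.34 = 0, so ω_n = 3.215 rad/s and ζ = 3.7/(2·3.215) = 0.5754.
%OS = 100·exp(−πζ/√(1−ζ²)) = 100·exp(−π·0.5754/√0.6689) = 11%.

11%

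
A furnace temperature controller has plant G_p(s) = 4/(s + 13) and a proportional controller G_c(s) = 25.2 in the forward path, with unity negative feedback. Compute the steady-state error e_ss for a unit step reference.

The loop is type 0. Static position error constant K_pos = G_c(0)·G_p(0) = 25.2·0.3077 = 7.754.
Steady-state error to a unit step: e_ss = 1/(1+K_pos) = 1/8.754 = 0.114.

0.114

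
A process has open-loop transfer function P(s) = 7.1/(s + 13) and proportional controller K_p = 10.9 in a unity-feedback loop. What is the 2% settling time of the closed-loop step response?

Closed-loop transfer function: T(s) = K_p·P(s)/(1 + K_p·P(s)) = 77.39/(s + 13 + 77.39) = 77.39/(s + 90.39).
Time constant τ = 1/90.39 = 0.01106 s, so the 2% settling time is about 4τ = 0.0443 s.

T_s ≈ 0.0443 s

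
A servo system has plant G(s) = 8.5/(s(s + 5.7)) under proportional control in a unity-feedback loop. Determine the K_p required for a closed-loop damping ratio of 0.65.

Closed-loop characteristic equation: s² + 5.7s + K_p·8.5 = 0.
So ω_n = √(8.5K_p) and 2ζω_n = 5.7, giving ζ = 5.7/(2√(8.5K_p)).
Setting ζ = 0.65: √(8.5K_p) = 5.7/(2·0.65) = 4.385, so K_p = 19.22/8.5 = 2.26.

K_p = 2.26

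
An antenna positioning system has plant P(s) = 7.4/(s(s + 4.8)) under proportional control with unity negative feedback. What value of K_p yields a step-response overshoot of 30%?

K_p = 6.08

From %OS = 100·exp(−πζ/√(1−ζ²)) = 30%, ζ = −ln(0.3)/√(π²+ln²(0.3)) = 0.3579.
Characteristic equation s² + 4.8s + 7.4K_p = 0 gives ζ = 4.8/(2√(7.4K_p)).
Setting ζ = 0.3579: √(7.4K_p) = 4.8/(2·0.3579) = 6.707, so K_p = 44.98/7.4 = 6.08.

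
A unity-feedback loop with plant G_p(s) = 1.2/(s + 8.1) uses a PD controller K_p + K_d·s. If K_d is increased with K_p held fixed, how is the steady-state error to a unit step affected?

At s = 0 the derivative term contributes nothing: C(0) = K_p regardless of K_d, so K_pos = K_p·G_p(0) and e_ss are unchanged.

unchanged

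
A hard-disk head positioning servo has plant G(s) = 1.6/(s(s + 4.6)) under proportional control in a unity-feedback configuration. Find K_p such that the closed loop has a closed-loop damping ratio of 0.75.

K_p = 5.88

Closed-loop characteristic equation: s² + 4.6s + K_p·1.6 = 0.
So ω_n = √(1.6K_p) and 2ζω_n = 4.6, giving ζ = 4.6/(2√(1.6K_p)).
Setting ζ = 0.75: √(1.6K_p) = 4.6/(2·0.75) = 3.067, so K_p = 9.404/1.6 = 5.88.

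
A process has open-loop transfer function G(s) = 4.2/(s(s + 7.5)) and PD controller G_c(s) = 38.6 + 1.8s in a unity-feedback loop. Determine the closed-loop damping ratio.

ζ = 0.591

Forward path: (38.6 + 1.8s)·4.2/(s(s+7.5)). The closed-loop characteristic equation is s² + (7.5 + 4.2·1.8)s + 4.2·38.6 = 0.
That is s² + 15.06s + 162.1 = 0, so ω_n = 12.73 rad/s and ζ = 15.06/(2·12.73) = 0.5914.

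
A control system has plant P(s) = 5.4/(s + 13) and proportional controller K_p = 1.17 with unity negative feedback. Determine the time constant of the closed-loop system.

Closed-loop transfer function: T(s) = K_p·P(s)/(1 + K_p·P(s)) = 6.318/(s + 13 + 6.318) = 6.318/(s + 19.32).
Time constant τ = 1/19.32 = 0.0518 s.

τ = 0.0518 s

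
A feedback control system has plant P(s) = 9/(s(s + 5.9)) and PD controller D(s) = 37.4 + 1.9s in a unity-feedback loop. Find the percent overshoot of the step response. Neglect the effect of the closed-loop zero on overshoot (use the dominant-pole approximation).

7.99%

Forward path: (37.4 + 1.9s)·9/(s(s+5.9)). The closed-loop characteristic equation is s² + (5.9 + 9·1.9)s + 9·37.4 = 0.
That is s² + 23s + 336.6 = 0, so ω_n = 18.35 rad/s and ζ = 23/(2·18.35) = 0.6268.
%OS = 100·exp(−πζ/√(1−ζ²)) = 7.99%.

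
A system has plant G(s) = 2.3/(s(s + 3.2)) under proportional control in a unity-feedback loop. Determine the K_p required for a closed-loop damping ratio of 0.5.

Closed-loop characteristic equation: s² + 3.2s + K_p·2.3 = 0.
So ω_n = √(2.3K_p) and 2ζω_n = 3.2, giving ζ = 3.2/(2√(2.3K_p)).
Setting ζ = 0.5: √(2.3K_p) = 3.2/(2·0.5) = 3.2, so K_p = 10.24/2.3 = 4.45.

K_p = 4.45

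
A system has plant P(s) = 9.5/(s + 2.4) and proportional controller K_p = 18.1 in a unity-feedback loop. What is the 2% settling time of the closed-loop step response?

Closed-loop transfer function: T(s) = K_p·P(s)/(1 + K_p·P(s)) = 172/(s + 2.4 + 172) = 172/(s + 174.4).
Time constant τ = 1/174.4 = 0.005736 s, so the 2% settling time is about 4τ = 0.0229 s.

T_s ≈ 0.0229 s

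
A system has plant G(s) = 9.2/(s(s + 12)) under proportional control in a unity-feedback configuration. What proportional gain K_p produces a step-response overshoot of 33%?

K_p = 35.3

From %OS = 100·exp(−πζ/√(1−ζ²)) = 33%, ζ = −ln(0.33)/√(π²+ln²(0.33)) = 0.3328.
Characteristic equation s² + 12s + 9.2K_p = 0 gives ζ = 12/(2√(9.2K_p)).
Setting ζ = 0.3328: √(9.2K_p) = 12/(2·0.3328) = 18.03, so K_p = 325.1/9.2 = 35.3.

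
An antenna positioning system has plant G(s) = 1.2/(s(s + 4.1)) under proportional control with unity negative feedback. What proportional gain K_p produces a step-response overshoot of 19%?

K_p = 16

From %OS = 100·exp(−πζ/√(1−ζ²)) = 19%, ζ = −ln(0.19)/√(π²+ln²(0.19)) = 0.4673.
Characteristic equation s² + 4.1s + 1.2K_p = 0 gives ζ = 4.1/(2√(1.2K_p)).
Setting ζ = 0.4673: √(1.2K_p) = 4.1/(2·0.4673) = 4.386, so K_p = 19.24/1.2 = 16.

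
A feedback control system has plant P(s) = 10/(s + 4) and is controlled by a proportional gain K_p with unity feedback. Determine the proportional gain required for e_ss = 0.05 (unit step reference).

K_p = 7.6

The loop is type 0, so e_ss(step) = 1/(1 + K_pos) with K_pos = K_p·P(0).
P(0) = 2.5. Require 1/(1 + K_p·2.5) = 0.05, so 1 + 2.5·K_p = 20.
K_p = (20 − 1)/2.5 = 7.6.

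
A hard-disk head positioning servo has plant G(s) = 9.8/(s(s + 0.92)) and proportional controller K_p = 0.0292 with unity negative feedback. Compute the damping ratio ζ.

The closed-loop denominator is s(s+0.92) + 0.0292·9.8 = s² + 0.92s + 0.2862.
Matching s² + 2ζω_n s + ω_n²: ω_n = √0.2862 = 0.5349 rad/s and 2ζω_n = 0.92, so ζ = 0.92/(2·0.5349) = 0.86.

ζ = 0.86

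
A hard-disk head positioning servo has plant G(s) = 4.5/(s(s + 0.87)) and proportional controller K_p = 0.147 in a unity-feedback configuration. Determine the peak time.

Closed-loop characteristic equation: s² + 0.87s + 0.6615 = 0, so ω_n = 0.8133 rad/s and ζ = 0.87/(2·0.8133) = 0.5348.
Damped frequency ω_d = ω_n√(1−ζ²) = 0.6872 rad/s, so peak time T_p = π/ω_d = 4.57 s.

T_p = 4.57 s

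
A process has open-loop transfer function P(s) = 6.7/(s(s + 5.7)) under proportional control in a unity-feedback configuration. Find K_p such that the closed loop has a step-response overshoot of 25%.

From %OS = 100·exp(−πζ/√(1−ζ²)) = 25%, ζ = −ln(0.25)/√(π²+ln²(0.25)) = 0.4037.
Characteristic equation s² + 5.7s + 6.7K_p = 0 gives ζ = 5.7/(2√(6.7K_p)).
Setting ζ = 0.4037: √(6.7K_p) = 5.7/(2·0.4037) = 7.059, so K_p = 49.84/6.7 = 7.44.

K_p = 7.44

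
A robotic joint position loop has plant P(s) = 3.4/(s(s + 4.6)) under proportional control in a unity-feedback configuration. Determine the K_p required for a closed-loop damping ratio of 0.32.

K_p = 15.2

Closed-loop characteristic equation: s² + 4.6s + K_p·3.4 = 0.
So ω_n = √(3.4K_p) and 2ζω_n = 4.6, giving ζ = 4.6/(2√(3.4K_p)).
Setting ζ = 0.32: √(3.4K_p) = 4.6/(2·0.32) = 7.187, so K_p = 51.66/3.4 = 15.2.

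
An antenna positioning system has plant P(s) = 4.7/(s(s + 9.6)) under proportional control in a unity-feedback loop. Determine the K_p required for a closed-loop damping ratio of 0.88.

K_p = 6.33

Closed-loop characteristic equation: s² + 9.6s + K_p·4.7 = 0.
So ω_n = √(4.7K_p) and 2ζω_n = 9.6, giving ζ = 9.6/(2√(4.7K_p)).
Setting ζ = 0.88: √(4.7K_p) = 9.6/(2·0.88) = 5.455, so K_p = 29.75/4.7 = 6.33.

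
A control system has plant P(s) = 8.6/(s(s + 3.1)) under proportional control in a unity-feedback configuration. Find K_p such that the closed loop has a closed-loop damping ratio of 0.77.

Closed-loop characteristic equation: s² + 3.1s + K_p·8.6 = 0.
So ω_n = √(8.6K_p) and 2ζω_n = 3.1, giving ζ = 3.1/(2√(8.6K_p)).
Setting ζ = 0.77: √(8.6K_p) = 3.1/(2·0.77) = 2.013, so K_p = 4.052/8.6 = 0.471.

K_p = 0.471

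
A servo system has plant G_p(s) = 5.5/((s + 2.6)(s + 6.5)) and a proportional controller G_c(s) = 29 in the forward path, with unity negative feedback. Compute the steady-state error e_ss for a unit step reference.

0.0958

The loop is type 0. Static position error constant K_pos = G_c(0)·G_p(0) = 29·0.3254 = 9.438.
Steady-state error to a unit step: e_ss = 1/(1+K_pos) = 1/10.44 = 0.0958.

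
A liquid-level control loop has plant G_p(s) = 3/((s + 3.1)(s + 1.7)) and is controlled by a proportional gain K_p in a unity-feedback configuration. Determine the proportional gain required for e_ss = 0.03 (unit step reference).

K_p = 56.8

For a type-0 loop with proportional control, e_ss = 1/(1 + K_p·G_p(0)).
G_p(0) = 0.5693. Require 1/(1 + K_p·0.5693) = 0.03, so 1 + 0.5693·K_p = 33.33.
K_p = (33.33 − 1)/0.5693 = 56.8.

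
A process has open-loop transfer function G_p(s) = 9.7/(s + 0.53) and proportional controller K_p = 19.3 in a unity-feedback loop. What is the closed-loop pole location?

Closed-loop transfer function: T(s) = K_p·G_p(s)/(1 + K_p·G_p(s)) = 187.2/(s + 0.53 + 187.2) = 187.2/(s + 187.7).
The closed-loop pole is at s = −187.7.

s = -187.7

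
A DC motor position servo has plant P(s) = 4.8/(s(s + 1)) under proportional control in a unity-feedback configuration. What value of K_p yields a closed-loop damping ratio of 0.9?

Closed-loop characteristic equation: s² + 1s + K_p·4.8 = 0.
So ω_n = √(4.8K_p) and 2ζω_n = 1, giving ζ = 1/(2√(4.8K_p)).
Setting ζ = 0.9: √(4.8K_p) = 1/(2·0.9) = 0.5556, so K_p = 0.3086/4.8 = 0.0643.

K_p = 0.0643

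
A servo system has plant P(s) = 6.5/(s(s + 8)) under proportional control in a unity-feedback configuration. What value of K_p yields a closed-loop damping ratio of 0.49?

Closed-loop characteristic equation: s² + 8s + K_p·6.5 = 0.
So ω_n = √(6.5K_p) and 2ζω_n = 8, giving ζ = 8/(2√(6.5K_p)).
Setting ζ = 0.49: √(6.5K_p) = 8/(2·0.49) = 8.163, so K_p = 66.64/6.5 = 10.3.

K_p = 10.3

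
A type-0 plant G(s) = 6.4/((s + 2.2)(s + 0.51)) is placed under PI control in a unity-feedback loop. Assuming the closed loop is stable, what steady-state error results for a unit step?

The PI controller's integrator makes the forward path type 1, so e_ss to a step is zero.

0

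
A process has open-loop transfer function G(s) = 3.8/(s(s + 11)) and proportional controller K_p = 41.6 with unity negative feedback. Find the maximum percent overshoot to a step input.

Closed-loop characteristic equation: s² + 11s + 158.1 = 0, so ω_n = 12.57 rad/s and ζ = 11/(2·12.57) = 0.4374.
%OS = 100·exp(−πζ/√(1−ζ²)) = 100·exp(−π·0.4374/√0.8086) = 21.7%.

21.7%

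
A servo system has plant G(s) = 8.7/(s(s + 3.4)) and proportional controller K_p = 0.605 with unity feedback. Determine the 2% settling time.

The closed-loop denominator s² + 3.4s + 5.263 gives ω_n = √5.263 = 2.294 and ζ = 3.4/(2ω_n) = 0.741.
2% settling time T_s ≈ 4/(ζω_n) = 4/1.7 = 2.35 s.

T_s ≈ 2.35 s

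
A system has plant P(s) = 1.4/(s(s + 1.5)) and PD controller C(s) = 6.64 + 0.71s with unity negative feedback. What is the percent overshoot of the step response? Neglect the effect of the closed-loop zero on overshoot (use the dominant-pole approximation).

24.5%

Forward path: (6.64 + 0.71s)·1.4/(s(s+1.5)). The closed-loop characteristic equation is s² + (1.5 + 1.4·0.71)s + 1.4·6.64 = 0.
That is s² + 2.494s + 9.296 = 0, so ω_n = 3.049 rad/s and ζ = 2.494/(2·3.049) = 0.409.
%OS = 100·exp(−πζ/√(1−ζ²)) = 24.5%.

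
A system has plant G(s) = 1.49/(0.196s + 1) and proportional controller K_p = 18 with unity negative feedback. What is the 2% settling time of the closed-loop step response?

Closed loop: T(s) = K_p·G/(1+K_p·G) = 26.82/(0.196s + 1 + 26.82), with pole at s = −(1 + 26.82)/0.196 = −141.9.
τ = 1/141.9 = 0.007045 s, so 2% settling time ≈ 4τ = 0.0282 s.

T_s ≈ 0.0282 s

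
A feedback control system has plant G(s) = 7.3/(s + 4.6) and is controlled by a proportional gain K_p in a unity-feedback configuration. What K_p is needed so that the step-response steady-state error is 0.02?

K_p = 30.9

Steady-state error for a unit step on this type-0 loop is 1/(1 + K_p·G(0)).
G(0) = 1.587. Require 1/(1 + K_p·1.587) = 0.02, so 1 + 1.587·K_p = 50.
K_p = (50 − 1)/1.587 = 30.9.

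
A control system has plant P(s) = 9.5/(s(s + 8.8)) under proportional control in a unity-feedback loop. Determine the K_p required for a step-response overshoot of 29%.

K_p = 15.2

From %OS = 100·exp(−πζ/√(1−ζ²)) = 29%, ζ = −ln(0.29)/√(π²+ln²(0.29)) = 0.3666.
Characteristic equation s² + 8.8s + 9.5K_p = 0 gives ζ = 8.8/(2√(9.5K_p)).
Setting ζ = 0.3666: √(9.5K_p) = 8.8/(2·0.3666) = 12, so K_p = 144.1/9.5 = 15.2.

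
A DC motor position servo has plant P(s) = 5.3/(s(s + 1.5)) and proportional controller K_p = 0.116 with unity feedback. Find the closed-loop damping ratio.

ζ = 0.957

The closed-loop denominator is s(s+1.5) + 0.116·5.3 = s² + 1.5s + 0.6148.
Matching s² + 2ζω_n s + ω_n²: ω_n = √0.6148 = 0.7841 rad/s and 2ζω_n = 1.5, so ζ = 1.5/(2·0.7841) = 0.957.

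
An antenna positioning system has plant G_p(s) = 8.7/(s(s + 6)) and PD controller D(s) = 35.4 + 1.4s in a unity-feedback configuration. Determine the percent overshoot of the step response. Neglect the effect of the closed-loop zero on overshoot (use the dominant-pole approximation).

14.9%

Forward path: (35.4 + 1.4s)·8.7/(s(s+6)). The closed-loop characteristic equation is s² + (6 + 8.7·1.4)s + 8.7·35.4 = 0.
That is s² + 18.18s + 308 = 0, so ω_n = 17.55 rad/s and ζ = 18.18/(2·17.55) = 0.518.
%OS = 100·exp(−πζ/√(1−ζ²)) = 14.9%.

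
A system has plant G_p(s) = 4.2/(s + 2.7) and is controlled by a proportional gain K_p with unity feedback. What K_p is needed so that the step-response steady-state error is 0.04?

For a type-0 loop with proportional control, e_ss = 1/(1 + K_p·G_p(0)).
G_p(0) = 1.556. Require 1/(1 + K_p·1.556) = 0.04, so 1 + 1.556·K_p = 25.
K_p = (25 − 1)/1.556 = 15.4.

K_p = 15.4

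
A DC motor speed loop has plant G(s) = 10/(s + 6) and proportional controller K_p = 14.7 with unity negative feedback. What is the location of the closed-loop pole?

s = -153

Closed-loop transfer function: T(s) = K_p·G(s)/(1 + K_p·G(s)) = 147/(s + 6 + 147) = 147/(s + 153).
The closed-loop pole is at s = −153.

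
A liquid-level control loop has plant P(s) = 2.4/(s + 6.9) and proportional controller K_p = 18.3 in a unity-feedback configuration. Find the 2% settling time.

Closed-loop transfer function: T(s) = K_p·P(s)/(1 + K_p·P(s)) = 43.92/(s + 6.9 + 43.92) = 43.92/(s + 50.82).
Time constant τ = 1/50.82 = 0.01968 s, so the 2% settling time is about 4τ = 0.0787 s.

T_s ≈ 0.0787 s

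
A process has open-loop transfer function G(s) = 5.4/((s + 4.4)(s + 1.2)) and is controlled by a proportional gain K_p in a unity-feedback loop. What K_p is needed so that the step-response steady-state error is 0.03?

Steady-state error for a unit step on this type-0 loop is 1/(1 + K_p·G(0)).
G(0) = 1.023. Require 1/(1 + K_p·1.023) = 0.03, so 1 + 1.023·K_p = 33.33.
K_p = (33.33 − 1)/1.023 = 31.6.

K_p = 31.6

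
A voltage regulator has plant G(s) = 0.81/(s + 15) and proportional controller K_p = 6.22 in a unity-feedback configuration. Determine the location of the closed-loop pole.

s = -20.04

Closed-loop transfer function: T(s) = K_p·G(s)/(1 + K_p·G(s)) = 5.038/(s + 15 + 5.038) = 5.038/(s + 20.04).
The closed-loop pole is at s = −20.04.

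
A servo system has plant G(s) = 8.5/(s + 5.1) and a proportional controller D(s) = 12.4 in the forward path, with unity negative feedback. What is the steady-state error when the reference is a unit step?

The loop is type 0. Static position error constant K_pos = D(0)·G(0) = 12.4·1.667 = 20.67.
Steady-state error to a unit step: e_ss = 1/(1+K_pos) = 1/21.67 = 0.0462.

0.0462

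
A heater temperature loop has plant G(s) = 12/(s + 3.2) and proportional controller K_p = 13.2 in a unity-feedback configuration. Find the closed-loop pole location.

Closed-loop transfer function: T(s) = K_p·G(s)/(1 + K_p·G(s)) = 158.4/(s + 3.2 + 158.4) = 158.4/(s + 161.6).
The closed-loop pole is at s = −161.6.

s = -161.6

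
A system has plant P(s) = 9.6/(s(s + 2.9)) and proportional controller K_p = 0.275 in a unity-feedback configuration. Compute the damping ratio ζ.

With unity feedback the closed-loop characteristic equation is s² + 2.9s + 0.275·9.6 = s² + 2.9s + 2.64 = 0.
So ω_n² = 2.64 ⇒ ω_n = 1.625 rad/s, and ζ = 2.9/(2ω_n) = 0.892.

ζ = 0.892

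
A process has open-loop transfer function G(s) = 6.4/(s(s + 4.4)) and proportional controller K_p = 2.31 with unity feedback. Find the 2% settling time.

From 1 + K_pG(s) = 0: s² + 4.4s + 14.78 = 0 ⇒ ω_n = 3.845, ζ = 0.5722.
2% settling time T_s ≈ 4/(ζω_n) = 4/2.2 = 1.82 s.

T_s ≈ 1.82 s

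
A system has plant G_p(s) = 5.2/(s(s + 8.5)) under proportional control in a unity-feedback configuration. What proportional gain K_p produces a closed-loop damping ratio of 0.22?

Closed-loop characteristic equation: s² + 8.5s + K_p·5.2 = 0.
So ω_n = √(5.2K_p) and 2ζω_n = 8.5, giving ζ = 8.5/(2√(5.2K_p)).
Setting ζ = 0.22: √(5.2K_p) = 8.5/(2·0.22) = 19.32, so K_p = 373.2/5.2 = 71.8.

K_p = 71.8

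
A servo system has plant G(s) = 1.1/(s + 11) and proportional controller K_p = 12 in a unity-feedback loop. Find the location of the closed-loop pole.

s = -24.2

Closed-loop transfer function: T(s) = K_p·G(s)/(1 + K_p·G(s)) = 13.2/(s + 11 + 13.2) = 13.2/(s + 24.2).
The closed-loop pole is at s = −24.2.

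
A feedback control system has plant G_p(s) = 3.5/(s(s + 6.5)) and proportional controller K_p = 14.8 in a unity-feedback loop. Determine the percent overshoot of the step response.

From 1 + K_pG_p(s) = 0: s² + 6.5s + 51.8 = 0 ⇒ ω_n = 7.197, ζ = 0.4516.
%OS = 100·exp(−πζ/√(1−ζ²)) = 100·exp(−π·0.4516/√0.7961) = 20.4%.

20.4%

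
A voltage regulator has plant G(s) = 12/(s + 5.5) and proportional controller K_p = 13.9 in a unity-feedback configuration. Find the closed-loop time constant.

τ = 0.0058 s

Closed-loop transfer function: T(s) = K_p·G(s)/(1 + K_p·G(s)) = 166.8/(s + 5.5 + 166.8) = 166.8/(s + 172.3).
Time constant τ = 1/172.3 = 0.0058 s.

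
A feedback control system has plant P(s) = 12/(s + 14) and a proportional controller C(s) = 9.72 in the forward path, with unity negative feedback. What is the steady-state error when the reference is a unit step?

The loop is type 0. Static position error constant K_pos = C(0)·P(0) = 9.72·0.8571 = 8.331.
Steady-state error to a unit step: e_ss = 1/(1+K_pos) = 1/9.331 = 0.107.

0.107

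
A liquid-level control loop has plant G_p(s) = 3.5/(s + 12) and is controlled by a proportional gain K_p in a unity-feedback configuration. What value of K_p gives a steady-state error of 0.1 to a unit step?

K_p = 30.9

Steady-state error for a unit step on this type-0 loop is 1/(1 + K_p·G_p(0)).
G_p(0) = 0.2917. Require 1/(1 + K_p·0.2917) = 0.1, so 1 + 0.2917·K_p = 10.
K_p = (10 − 1)/0.2917 = 30.9.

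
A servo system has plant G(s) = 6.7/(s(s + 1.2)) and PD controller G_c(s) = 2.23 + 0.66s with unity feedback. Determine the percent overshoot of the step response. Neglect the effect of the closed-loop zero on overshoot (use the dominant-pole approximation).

Forward path: (2.23 + 0.66s)·6.7/(s(s+1.2)). The closed-loop characteristic equation is s² + (1.2 + 6.7·0.66)s + 6.7·2.23 = 0.
That is s² + 5.622s + 14.94 = 0, so ω_n = 3.865 rad/s and ζ = 5.622/(2·3.865) = 0.7272.
%OS = 100·exp(−πζ/√(1−ζ²)) = 3.58%.

3.58%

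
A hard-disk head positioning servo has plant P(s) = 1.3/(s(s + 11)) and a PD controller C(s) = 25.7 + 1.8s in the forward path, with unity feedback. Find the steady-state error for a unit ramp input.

0.329

The loop has one pole at the origin (type 1). Velocity error constant K_v = lim_{s→0} s·C(s)P(s) = 25.7·1.3/11 = 3.037.
Steady-state error to a unit ramp: e_ss = 1/K_v = 0.329.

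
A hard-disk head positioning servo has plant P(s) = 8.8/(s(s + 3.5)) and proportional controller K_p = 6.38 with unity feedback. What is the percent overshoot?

47%

The closed-loop denominator s² + 3.5s + 56.14 gives ω_n = √56.14 = 7.493 and ζ = 3.5/(2ω_n) = 0.2336.
%OS = 100·exp(−πζ/√(1−ζ²)) = 100·exp(−π·0.2336/√0.9455) = 47%.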